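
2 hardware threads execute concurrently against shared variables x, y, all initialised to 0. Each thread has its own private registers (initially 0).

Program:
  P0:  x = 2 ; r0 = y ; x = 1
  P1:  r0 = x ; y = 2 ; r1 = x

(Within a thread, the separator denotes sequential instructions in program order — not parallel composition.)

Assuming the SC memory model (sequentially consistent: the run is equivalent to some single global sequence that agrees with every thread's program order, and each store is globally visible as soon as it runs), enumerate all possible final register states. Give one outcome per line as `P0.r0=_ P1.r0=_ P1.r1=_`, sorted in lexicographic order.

outcome vector order: (P0.r0,P1.r0,P1.r1)
|SC outcomes| = 10

P0.r0=0 P1.r0=0 P1.r1=1
P0.r0=0 P1.r0=0 P1.r1=2
P0.r0=0 P1.r0=1 P1.r1=1
P0.r0=0 P1.r0=2 P1.r1=1
P0.r0=0 P1.r0=2 P1.r1=2
P0.r0=2 P1.r0=0 P1.r1=0
P0.r0=2 P1.r0=0 P1.r1=1
P0.r0=2 P1.r0=0 P1.r1=2
P0.r0=2 P1.r0=2 P1.r1=1
P0.r0=2 P1.r0=2 P1.r1=2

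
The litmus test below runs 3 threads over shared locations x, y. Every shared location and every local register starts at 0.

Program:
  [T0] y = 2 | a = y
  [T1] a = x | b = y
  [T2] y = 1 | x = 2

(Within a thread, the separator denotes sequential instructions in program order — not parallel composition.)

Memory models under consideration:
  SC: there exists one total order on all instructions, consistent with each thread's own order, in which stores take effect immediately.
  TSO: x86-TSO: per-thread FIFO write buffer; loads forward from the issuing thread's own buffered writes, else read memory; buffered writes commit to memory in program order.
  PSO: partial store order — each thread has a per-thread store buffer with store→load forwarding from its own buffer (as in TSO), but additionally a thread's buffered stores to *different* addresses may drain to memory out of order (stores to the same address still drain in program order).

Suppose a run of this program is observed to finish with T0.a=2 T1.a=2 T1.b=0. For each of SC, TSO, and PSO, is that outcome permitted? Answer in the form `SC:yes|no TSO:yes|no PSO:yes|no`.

SC:no TSO:no PSO:yes

outcome vector order: (T0.a,T1.a,T1.b)
under SC → (1,0,0) (1,0,1) (1,0,2) (1,2,1) (2,0,0) (2,0,1) (2,0,2) (2,2,1) (2,2,2)
under TSO → (1,0,0) (1,0,1) (1,0,2) (1,2,1) (2,0,0) (2,0,1) (2,0,2) (2,2,1) (2,2,2)
under PSO → (1,0,0) (1,0,1) (1,0,2) (1,2,0) (1,2,1) (1,2,2) (2,0,0) (2,0,1) (2,0,2) (2,2,0) (2,2,1) (2,2,2)
target (2,2,0) ∈ {PSO}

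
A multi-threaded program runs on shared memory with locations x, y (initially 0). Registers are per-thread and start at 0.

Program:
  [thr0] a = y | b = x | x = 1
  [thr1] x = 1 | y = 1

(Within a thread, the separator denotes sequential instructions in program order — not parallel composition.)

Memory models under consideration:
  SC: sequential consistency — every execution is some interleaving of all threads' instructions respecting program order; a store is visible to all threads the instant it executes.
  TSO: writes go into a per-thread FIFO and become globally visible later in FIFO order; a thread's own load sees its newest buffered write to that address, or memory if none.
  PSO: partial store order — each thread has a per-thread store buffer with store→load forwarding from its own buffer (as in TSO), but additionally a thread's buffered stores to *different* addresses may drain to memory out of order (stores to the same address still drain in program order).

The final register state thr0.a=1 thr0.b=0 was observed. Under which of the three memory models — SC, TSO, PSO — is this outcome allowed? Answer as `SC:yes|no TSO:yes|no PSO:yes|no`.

SC:no TSO:no PSO:yes

outcome vector order: (thr0.a,thr0.b)
[SC] allowed = {<0 0> <0 1> <1 1>}
[TSO] allowed = {<0 0> <0 1> <1 1>}
[PSO] allowed = {<0 0> <0 1> <1 0> <1 1>}
target <1 0> ∈ {PSO}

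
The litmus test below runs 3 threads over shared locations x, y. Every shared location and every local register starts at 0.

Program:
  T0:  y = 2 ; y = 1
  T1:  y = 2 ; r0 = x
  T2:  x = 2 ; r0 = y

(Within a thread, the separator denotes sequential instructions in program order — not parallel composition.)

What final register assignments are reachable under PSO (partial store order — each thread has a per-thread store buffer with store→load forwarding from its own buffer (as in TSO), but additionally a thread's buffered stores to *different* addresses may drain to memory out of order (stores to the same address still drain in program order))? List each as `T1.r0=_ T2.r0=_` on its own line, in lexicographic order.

outcome vector order: (T1.r0,T2.r0)
|PSO outcomes| = 6

T1.r0=0 T2.r0=0
T1.r0=0 T2.r0=1
T1.r0=0 T2.r0=2
T1.r0=2 T2.r0=0
T1.r0=2 T2.r0=1
T1.r0=2 T2.r0=2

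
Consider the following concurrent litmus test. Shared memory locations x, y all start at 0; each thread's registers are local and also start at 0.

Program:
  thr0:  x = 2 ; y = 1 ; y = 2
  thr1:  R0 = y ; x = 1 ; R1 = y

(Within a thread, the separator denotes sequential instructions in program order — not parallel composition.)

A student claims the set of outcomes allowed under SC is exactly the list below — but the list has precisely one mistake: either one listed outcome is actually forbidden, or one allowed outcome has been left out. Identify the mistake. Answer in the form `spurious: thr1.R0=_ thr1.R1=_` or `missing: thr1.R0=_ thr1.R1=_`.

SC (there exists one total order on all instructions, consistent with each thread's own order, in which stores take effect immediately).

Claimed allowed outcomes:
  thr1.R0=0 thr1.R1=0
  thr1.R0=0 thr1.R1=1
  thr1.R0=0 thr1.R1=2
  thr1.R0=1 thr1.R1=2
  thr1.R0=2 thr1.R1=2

missing: thr1.R0=1 thr1.R1=1

outcome vector order: (thr1.R0,thr1.R1)
SC: 6 outcomes — {<0 0> <0 1> <0 2> <1 1> <1 2> <2 2>}
SC∖claimed = {<1 1>}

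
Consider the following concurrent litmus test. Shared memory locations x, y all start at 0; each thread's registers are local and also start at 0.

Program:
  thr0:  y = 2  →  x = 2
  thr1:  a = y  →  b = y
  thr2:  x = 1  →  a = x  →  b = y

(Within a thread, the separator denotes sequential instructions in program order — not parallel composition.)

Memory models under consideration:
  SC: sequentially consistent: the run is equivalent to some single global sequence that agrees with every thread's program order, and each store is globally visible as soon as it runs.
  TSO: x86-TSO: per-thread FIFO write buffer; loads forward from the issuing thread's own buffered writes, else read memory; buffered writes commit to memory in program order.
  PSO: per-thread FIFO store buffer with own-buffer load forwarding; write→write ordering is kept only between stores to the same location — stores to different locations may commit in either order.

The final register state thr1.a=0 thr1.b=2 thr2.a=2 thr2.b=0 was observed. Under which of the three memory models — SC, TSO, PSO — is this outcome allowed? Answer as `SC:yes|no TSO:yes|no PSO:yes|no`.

SC:no TSO:no PSO:yes

outcome vector order: (thr1.a,thr1.b,thr2.a,thr2.b)
SC: 9 outcomes — {0010 0012 0022 0210 0212 0222 2210 2212 2222}
TSO: 9 outcomes — {0010 0012 0022 0210 0212 0222 2210 2212 2222}
PSO: 12 outcomes — {0010 0012 0020 0022 0210 0212 0220 0222 2210 2212 2220 2222}
target 0220 ∈ {PSO}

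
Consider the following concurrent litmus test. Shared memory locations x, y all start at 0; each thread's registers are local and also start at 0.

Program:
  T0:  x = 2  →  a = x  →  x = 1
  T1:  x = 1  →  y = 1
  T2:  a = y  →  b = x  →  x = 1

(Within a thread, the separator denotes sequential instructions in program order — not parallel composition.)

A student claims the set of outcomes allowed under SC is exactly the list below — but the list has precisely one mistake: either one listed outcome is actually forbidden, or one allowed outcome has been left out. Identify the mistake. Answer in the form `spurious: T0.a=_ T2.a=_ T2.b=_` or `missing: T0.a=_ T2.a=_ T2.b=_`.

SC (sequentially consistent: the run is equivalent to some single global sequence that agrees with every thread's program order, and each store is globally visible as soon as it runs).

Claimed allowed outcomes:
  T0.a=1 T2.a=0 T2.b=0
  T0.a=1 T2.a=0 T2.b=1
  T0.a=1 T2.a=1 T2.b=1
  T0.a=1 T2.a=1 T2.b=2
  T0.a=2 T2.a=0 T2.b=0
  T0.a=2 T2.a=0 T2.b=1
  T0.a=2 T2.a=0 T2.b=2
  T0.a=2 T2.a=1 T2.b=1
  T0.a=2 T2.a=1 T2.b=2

outcome vector order: (T0.a,T2.a,T2.b)
SC (10): <1 0 0>; <1 0 1>; <1 0 2>; <1 1 1>; <1 1 2>; <2 0 0>; <2 0 1>; <2 0 2>; <2 1 1>; <2 1 2>
SC∖claimed = {<1 0 2>}

missing: T0.a=1 T2.a=0 T2.b=2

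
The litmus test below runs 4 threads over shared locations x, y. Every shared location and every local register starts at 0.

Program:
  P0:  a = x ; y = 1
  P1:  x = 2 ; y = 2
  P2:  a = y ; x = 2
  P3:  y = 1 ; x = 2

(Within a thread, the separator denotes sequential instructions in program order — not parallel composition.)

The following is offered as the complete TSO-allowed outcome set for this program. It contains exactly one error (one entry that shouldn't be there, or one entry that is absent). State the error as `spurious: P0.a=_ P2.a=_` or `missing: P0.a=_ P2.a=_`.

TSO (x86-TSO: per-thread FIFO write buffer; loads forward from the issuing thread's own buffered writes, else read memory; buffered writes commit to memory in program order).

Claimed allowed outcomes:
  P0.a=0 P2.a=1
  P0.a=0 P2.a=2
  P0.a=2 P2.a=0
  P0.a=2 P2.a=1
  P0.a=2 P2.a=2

outcome vector order: (P0.a,P2.a)
under TSO → <0 0>, <0 1>, <0 2>, <2 0>, <2 1>, <2 2>
TSO∖claimed = {<0 0>}

missing: P0.a=0 P2.a=0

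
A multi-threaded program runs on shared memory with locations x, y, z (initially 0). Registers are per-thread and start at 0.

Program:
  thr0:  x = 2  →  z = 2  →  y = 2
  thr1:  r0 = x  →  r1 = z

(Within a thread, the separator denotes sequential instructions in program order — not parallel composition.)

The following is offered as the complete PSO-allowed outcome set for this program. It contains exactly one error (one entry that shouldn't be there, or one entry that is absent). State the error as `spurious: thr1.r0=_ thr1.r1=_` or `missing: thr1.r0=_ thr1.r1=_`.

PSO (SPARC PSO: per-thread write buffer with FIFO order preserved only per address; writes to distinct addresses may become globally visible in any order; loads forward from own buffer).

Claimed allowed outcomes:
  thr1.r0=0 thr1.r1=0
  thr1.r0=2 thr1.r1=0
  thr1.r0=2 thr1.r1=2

missing: thr1.r0=0 thr1.r1=2

outcome vector order: (thr1.r0,thr1.r1)
under PSO → <0 0>; <0 2>; <2 0>; <2 2>
PSO∖claimed = {<0 2>}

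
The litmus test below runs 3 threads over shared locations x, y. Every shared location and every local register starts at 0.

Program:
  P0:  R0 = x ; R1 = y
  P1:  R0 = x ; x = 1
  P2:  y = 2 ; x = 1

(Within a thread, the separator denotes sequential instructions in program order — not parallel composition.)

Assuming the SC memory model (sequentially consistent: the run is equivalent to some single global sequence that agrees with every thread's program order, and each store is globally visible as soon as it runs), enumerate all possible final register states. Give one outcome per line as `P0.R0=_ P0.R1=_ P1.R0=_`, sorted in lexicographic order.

P0.R0=0 P0.R1=0 P1.R0=0
P0.R0=0 P0.R1=0 P1.R0=1
P0.R0=0 P0.R1=2 P1.R0=0
P0.R0=0 P0.R1=2 P1.R0=1
P0.R0=1 P0.R1=0 P1.R0=0
P0.R0=1 P0.R1=2 P1.R0=0
P0.R0=1 P0.R1=2 P1.R0=1

outcome vector order: (P0.R0,P0.R1,P1.R0)
|SC outcomes| = 7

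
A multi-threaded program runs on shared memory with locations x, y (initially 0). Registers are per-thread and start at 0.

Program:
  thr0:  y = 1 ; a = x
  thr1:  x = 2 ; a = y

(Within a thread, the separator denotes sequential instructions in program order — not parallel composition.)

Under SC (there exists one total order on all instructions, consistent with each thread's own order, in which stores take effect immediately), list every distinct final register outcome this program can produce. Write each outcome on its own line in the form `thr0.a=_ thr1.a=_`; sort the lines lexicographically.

thr0.a=0 thr1.a=1
thr0.a=2 thr1.a=0
thr0.a=2 thr1.a=1

outcome vector order: (thr0.a,thr1.a)
|SC outcomes| = 3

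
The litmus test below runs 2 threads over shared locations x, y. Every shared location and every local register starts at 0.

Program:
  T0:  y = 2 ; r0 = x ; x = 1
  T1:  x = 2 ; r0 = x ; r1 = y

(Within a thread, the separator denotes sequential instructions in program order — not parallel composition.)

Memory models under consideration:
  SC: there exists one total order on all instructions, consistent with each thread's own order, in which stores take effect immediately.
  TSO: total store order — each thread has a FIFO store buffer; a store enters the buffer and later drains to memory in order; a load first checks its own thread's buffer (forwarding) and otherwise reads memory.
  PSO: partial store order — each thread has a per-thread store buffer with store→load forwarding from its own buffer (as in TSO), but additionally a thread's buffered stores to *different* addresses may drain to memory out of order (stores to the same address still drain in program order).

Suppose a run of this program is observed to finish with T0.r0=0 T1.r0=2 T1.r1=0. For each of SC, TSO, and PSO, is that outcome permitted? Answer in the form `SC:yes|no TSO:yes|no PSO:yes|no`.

SC:no TSO:yes PSO:yes

outcome vector order: (T0.r0,T1.r0,T1.r1)
SC: 5 outcomes — {<0 1 2> <0 2 2> <2 1 2> <2 2 0> <2 2 2>}
TSO: 6 outcomes — {<0 1 2> <0 2 0> <0 2 2> <2 1 2> <2 2 0> <2 2 2>}
PSO: 8 outcomes — {<0 1 0> <0 1 2> <0 2 0> <0 2 2> <2 1 0> <2 1 2> <2 2 0> <2 2 2>}
target <0 2 0> ∈ {TSO,PSO}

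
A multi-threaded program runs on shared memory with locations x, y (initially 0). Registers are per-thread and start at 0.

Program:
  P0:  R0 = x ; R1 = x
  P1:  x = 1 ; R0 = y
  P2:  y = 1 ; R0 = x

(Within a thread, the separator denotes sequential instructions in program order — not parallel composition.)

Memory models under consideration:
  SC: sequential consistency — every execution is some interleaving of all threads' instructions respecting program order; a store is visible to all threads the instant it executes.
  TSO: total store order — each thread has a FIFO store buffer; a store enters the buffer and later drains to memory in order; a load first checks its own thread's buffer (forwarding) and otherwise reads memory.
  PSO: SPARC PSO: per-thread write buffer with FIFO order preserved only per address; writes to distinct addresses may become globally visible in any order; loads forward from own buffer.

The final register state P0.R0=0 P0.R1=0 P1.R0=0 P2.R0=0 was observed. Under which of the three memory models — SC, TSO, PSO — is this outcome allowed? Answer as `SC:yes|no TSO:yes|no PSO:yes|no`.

SC:no TSO:yes PSO:yes

outcome vector order: (P0.R0,P0.R1,P1.R0,P2.R0)
SC: 9 outcomes — {<0 0 0 1>; <0 0 1 0>; <0 0 1 1>; <0 1 0 1>; <0 1 1 0>; <0 1 1 1>; <1 1 0 1>; <1 1 1 0>; <1 1 1 1>}
TSO: 12 outcomes — {<0 0 0 0>; <0 0 0 1>; <0 0 1 0>; <0 0 1 1>; <0 1 0 0>; <0 1 0 1>; <0 1 1 0>; <0 1 1 1>; <1 1 0 0>; <1 1 0 1>; <1 1 1 0>; <1 1 1 1>}
PSO: 12 outcomes — {<0 0 0 0>; <0 0 0 1>; <0 0 1 0>; <0 0 1 1>; <0 1 0 0>; <0 1 0 1>; <0 1 1 0>; <0 1 1 1>; <1 1 0 0>; <1 1 0 1>; <1 1 1 0>; <1 1 1 1>}
target <0 0 0 0> ∈ {TSO,PSO}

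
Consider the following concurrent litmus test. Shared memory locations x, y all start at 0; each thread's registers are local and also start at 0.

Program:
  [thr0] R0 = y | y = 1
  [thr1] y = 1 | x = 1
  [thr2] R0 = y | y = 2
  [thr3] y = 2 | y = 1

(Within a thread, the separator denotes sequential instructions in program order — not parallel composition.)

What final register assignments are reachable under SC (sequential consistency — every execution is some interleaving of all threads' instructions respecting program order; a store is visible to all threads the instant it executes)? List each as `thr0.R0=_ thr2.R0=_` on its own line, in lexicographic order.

outcome vector order: (thr0.R0,thr2.R0)
|SC outcomes| = 9

thr0.R0=0 thr2.R0=0
thr0.R0=0 thr2.R0=1
thr0.R0=0 thr2.R0=2
thr0.R0=1 thr2.R0=0
thr0.R0=1 thr2.R0=1
thr0.R0=1 thr2.R0=2
thr0.R0=2 thr2.R0=0
thr0.R0=2 thr2.R0=1
thr0.R0=2 thr2.R0=2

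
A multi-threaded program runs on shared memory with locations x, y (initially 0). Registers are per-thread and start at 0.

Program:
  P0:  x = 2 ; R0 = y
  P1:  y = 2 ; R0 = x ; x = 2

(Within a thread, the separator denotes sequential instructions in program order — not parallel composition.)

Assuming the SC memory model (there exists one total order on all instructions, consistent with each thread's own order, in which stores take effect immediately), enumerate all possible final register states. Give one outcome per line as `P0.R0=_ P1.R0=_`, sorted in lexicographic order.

P0.R0=0 P1.R0=2
P0.R0=2 P1.R0=0
P0.R0=2 P1.R0=2

outcome vector order: (P0.R0,P1.R0)
|SC outcomes| = 3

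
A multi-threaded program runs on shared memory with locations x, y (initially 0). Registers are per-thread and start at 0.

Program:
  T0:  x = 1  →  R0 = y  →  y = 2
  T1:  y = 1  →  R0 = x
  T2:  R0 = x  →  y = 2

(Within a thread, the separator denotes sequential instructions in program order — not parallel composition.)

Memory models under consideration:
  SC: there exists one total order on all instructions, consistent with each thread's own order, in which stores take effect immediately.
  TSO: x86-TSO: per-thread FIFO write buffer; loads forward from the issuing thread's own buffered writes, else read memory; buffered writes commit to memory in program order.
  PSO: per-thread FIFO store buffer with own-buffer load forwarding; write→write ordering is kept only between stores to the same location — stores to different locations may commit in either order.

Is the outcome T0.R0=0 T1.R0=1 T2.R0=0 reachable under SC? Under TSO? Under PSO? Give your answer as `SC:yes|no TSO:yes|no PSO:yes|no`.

SC:yes TSO:yes PSO:yes

outcome vector order: (T0.R0,T1.R0,T2.R0)
under SC → 010, 011, 100, 101, 110, 111, 200, 201, 210, 211
under TSO → 000, 001, 010, 011, 100, 101, 110, 111, 200, 201, 210, 211
under PSO → 000, 001, 010, 011, 100, 101, 110, 111, 200, 201, 210, 211
target 010 ∈ {SC,TSO,PSO}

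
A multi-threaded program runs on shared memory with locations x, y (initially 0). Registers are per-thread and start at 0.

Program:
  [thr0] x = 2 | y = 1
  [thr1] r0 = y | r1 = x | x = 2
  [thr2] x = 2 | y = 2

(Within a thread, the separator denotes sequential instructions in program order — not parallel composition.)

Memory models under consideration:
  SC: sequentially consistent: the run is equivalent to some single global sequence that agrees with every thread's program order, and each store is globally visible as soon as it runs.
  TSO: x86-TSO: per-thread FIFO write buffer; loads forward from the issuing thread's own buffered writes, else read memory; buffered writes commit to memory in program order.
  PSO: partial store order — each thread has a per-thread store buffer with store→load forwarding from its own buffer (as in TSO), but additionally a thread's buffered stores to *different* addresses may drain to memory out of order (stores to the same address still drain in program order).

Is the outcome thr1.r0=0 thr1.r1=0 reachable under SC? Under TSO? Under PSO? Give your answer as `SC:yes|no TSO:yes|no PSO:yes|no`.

outcome vector order: (thr1.r0,thr1.r1)
under SC → 00 02 12 22
under TSO → 00 02 12 22
under PSO → 00 02 10 12 20 22
target 00 ∈ {SC,TSO,PSO}

SC:yes TSO:yes PSO:yes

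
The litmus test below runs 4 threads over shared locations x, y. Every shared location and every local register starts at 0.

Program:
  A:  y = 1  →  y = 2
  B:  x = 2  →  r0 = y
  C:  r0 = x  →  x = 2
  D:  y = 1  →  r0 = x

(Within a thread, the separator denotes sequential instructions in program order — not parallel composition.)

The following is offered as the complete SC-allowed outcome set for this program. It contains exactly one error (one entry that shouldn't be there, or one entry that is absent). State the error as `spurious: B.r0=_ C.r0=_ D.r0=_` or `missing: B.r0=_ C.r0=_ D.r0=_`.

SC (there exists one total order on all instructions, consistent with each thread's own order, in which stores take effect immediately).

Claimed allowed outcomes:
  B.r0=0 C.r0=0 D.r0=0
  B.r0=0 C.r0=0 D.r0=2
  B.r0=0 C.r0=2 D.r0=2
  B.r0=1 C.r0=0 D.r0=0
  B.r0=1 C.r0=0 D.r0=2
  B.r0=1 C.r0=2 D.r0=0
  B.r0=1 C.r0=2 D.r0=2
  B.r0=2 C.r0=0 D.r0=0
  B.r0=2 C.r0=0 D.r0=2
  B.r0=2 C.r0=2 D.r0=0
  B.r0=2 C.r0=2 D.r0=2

outcome vector order: (B.r0,C.r0,D.r0)
SC: 10 outcomes — {0/0/2, 0/2/2, 1/0/0, 1/0/2, 1/2/0, 1/2/2, 2/0/0, 2/0/2, 2/2/0, 2/2/2}
claimed∖SC = {0/0/0}

spurious: B.r0=0 C.r0=0 D.r0=0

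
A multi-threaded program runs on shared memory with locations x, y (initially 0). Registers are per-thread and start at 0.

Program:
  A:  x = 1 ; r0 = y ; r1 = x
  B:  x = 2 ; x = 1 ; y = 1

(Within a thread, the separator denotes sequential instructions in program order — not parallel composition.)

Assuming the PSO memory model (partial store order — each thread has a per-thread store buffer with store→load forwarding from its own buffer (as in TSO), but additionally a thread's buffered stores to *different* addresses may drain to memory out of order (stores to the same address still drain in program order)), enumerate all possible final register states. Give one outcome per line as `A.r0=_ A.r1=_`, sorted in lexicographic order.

A.r0=0 A.r1=1
A.r0=0 A.r1=2
A.r0=1 A.r1=1
A.r0=1 A.r1=2

outcome vector order: (A.r0,A.r1)
|PSO outcomes| = 4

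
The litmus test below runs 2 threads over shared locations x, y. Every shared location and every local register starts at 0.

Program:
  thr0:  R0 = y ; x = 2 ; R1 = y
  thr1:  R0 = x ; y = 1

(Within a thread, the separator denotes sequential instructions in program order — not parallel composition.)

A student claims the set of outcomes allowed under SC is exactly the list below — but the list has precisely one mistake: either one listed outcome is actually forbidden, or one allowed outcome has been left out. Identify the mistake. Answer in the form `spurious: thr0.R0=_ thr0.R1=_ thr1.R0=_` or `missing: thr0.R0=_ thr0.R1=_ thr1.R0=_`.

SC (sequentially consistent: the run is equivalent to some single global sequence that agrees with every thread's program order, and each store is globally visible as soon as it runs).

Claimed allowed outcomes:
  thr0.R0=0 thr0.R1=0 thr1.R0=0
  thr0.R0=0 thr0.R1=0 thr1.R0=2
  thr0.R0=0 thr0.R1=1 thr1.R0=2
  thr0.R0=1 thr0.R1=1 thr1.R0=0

outcome vector order: (thr0.R0,thr0.R1,thr1.R0)
SC (5): 000; 002; 010; 012; 110
SC∖claimed = {010}

missing: thr0.R0=0 thr0.R1=1 thr1.R0=0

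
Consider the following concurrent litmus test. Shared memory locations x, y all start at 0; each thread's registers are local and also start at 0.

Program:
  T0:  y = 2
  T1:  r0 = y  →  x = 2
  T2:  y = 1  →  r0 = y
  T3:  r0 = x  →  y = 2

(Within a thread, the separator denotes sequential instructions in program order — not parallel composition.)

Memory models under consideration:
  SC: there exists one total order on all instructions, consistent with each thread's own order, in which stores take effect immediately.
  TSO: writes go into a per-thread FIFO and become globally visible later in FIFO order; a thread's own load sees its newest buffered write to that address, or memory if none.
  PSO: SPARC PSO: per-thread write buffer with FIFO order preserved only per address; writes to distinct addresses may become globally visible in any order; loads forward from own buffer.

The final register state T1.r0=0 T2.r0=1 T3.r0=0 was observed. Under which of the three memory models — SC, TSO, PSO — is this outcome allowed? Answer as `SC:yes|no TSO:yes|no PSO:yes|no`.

SC:yes TSO:yes PSO:yes

outcome vector order: (T1.r0,T2.r0,T3.r0)
[SC] allowed = {<0 1 0>; <0 1 2>; <0 2 0>; <0 2 2>; <1 1 0>; <1 1 2>; <1 2 0>; <1 2 2>; <2 1 0>; <2 1 2>; <2 2 0>; <2 2 2>}
[TSO] allowed = {<0 1 0>; <0 1 2>; <0 2 0>; <0 2 2>; <1 1 0>; <1 1 2>; <1 2 0>; <1 2 2>; <2 1 0>; <2 1 2>; <2 2 0>; <2 2 2>}
[PSO] allowed = {<0 1 0>; <0 1 2>; <0 2 0>; <0 2 2>; <1 1 0>; <1 1 2>; <1 2 0>; <1 2 2>; <2 1 0>; <2 1 2>; <2 2 0>; <2 2 2>}
target <0 1 0> ∈ {SC,TSO,PSO}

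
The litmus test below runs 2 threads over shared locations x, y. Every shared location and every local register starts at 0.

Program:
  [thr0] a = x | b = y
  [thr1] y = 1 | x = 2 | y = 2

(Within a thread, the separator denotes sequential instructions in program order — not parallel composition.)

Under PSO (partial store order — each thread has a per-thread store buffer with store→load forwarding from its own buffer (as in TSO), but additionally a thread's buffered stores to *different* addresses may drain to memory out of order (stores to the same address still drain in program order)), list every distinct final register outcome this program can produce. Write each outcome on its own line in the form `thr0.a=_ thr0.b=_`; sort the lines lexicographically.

thr0.a=0 thr0.b=0
thr0.a=0 thr0.b=1
thr0.a=0 thr0.b=2
thr0.a=2 thr0.b=0
thr0.a=2 thr0.b=1
thr0.a=2 thr0.b=2

outcome vector order: (thr0.a,thr0.b)
|PSO outcomes| = 6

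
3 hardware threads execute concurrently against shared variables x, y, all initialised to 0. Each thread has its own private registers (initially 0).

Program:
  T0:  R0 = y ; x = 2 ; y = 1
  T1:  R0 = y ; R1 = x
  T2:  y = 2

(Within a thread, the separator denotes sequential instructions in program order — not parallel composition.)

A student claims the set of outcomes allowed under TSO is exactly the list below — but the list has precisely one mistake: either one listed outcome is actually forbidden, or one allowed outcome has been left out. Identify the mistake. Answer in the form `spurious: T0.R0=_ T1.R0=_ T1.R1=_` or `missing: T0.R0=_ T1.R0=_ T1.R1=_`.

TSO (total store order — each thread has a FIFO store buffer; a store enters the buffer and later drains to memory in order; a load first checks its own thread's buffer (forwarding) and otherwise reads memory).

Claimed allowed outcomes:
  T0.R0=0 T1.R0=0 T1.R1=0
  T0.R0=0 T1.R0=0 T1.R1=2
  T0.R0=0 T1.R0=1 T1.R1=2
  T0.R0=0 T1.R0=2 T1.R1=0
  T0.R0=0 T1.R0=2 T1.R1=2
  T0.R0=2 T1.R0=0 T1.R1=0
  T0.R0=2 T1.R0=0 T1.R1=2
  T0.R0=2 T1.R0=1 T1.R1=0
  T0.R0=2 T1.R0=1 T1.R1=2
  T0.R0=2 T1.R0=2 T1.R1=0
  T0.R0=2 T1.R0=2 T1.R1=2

spurious: T0.R0=2 T1.R0=1 T1.R1=0

outcome vector order: (T0.R0,T1.R0,T1.R1)
TSO: 10 outcomes — {000 002 012 020 022 200 202 212 220 222}
claimed∖TSO = {210}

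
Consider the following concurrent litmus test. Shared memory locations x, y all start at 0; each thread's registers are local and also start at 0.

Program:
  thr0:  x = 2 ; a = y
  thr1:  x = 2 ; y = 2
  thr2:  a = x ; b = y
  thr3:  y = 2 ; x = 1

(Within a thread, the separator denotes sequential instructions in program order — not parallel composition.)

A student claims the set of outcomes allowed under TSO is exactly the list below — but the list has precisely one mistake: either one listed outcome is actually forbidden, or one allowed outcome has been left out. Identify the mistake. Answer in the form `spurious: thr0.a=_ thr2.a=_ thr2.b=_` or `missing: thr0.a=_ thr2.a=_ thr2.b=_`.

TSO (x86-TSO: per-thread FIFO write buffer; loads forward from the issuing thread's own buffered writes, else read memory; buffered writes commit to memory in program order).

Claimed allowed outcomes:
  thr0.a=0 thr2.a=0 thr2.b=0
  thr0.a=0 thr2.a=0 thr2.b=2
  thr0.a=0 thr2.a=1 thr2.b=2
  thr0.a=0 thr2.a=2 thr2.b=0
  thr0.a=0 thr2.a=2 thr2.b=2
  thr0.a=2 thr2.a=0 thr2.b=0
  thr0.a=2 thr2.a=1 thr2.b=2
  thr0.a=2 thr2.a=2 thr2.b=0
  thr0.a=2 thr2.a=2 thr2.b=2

outcome vector order: (thr0.a,thr2.a,thr2.b)
under TSO → (0,0,0); (0,0,2); (0,1,2); (0,2,0); (0,2,2); (2,0,0); (2,0,2); (2,1,2); (2,2,0); (2,2,2)
TSO∖claimed = {(2,0,2)}

missing: thr0.a=2 thr2.a=0 thr2.b=2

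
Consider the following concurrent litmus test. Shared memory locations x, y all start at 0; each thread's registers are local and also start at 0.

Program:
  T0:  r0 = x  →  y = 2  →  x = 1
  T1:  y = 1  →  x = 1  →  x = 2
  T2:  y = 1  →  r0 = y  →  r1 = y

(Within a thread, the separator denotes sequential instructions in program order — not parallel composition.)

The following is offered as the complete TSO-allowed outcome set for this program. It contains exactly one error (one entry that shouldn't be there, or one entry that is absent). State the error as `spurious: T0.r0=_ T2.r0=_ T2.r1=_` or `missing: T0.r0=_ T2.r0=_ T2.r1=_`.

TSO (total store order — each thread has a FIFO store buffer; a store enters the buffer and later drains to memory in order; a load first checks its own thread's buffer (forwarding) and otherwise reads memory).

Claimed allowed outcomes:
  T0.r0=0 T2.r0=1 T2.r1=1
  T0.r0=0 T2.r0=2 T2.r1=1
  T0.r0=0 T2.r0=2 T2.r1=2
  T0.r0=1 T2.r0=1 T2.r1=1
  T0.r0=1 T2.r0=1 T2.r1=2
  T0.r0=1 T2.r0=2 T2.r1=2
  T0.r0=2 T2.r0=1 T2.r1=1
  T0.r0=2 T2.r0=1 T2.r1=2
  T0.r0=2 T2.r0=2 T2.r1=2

outcome vector order: (T0.r0,T2.r0,T2.r1)
[TSO] allowed = {011, 012, 021, 022, 111, 112, 122, 211, 212, 222}
TSO∖claimed = {012}

missing: T0.r0=0 T2.r0=1 T2.r1=2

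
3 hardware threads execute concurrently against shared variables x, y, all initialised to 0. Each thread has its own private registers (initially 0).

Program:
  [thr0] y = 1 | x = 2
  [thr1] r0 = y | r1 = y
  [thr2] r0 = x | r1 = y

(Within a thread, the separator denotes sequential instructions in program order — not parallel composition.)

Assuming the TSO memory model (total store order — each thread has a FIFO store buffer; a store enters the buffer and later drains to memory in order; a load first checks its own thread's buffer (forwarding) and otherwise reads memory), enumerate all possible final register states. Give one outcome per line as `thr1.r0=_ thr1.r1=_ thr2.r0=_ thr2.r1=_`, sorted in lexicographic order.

thr1.r0=0 thr1.r1=0 thr2.r0=0 thr2.r1=0
thr1.r0=0 thr1.r1=0 thr2.r0=0 thr2.r1=1
thr1.r0=0 thr1.r1=0 thr2.r0=2 thr2.r1=1
thr1.r0=0 thr1.r1=1 thr2.r0=0 thr2.r1=0
thr1.r0=0 thr1.r1=1 thr2.r0=0 thr2.r1=1
thr1.r0=0 thr1.r1=1 thr2.r0=2 thr2.r1=1
thr1.r0=1 thr1.r1=1 thr2.r0=0 thr2.r1=0
thr1.r0=1 thr1.r1=1 thr2.r0=0 thr2.r1=1
thr1.r0=1 thr1.r1=1 thr2.r0=2 thr2.r1=1

outcome vector order: (thr1.r0,thr1.r1,thr2.r0,thr2.r1)
|TSO outcomes| = 9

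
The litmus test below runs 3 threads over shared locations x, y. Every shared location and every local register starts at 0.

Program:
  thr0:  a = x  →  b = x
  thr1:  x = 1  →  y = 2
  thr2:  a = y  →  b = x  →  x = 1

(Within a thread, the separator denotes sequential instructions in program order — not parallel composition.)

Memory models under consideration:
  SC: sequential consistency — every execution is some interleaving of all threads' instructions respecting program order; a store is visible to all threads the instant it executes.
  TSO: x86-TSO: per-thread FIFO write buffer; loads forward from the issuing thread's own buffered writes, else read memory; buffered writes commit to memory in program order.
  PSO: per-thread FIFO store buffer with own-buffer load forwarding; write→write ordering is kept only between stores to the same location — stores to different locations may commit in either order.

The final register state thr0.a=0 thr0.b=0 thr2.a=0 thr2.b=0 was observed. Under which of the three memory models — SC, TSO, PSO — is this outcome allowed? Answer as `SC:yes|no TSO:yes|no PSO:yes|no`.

outcome vector order: (thr0.a,thr0.b,thr2.a,thr2.b)
SC (9): (0,0,0,0); (0,0,0,1); (0,0,2,1); (0,1,0,0); (0,1,0,1); (0,1,2,1); (1,1,0,0); (1,1,0,1); (1,1,2,1)
TSO (9): (0,0,0,0); (0,0,0,1); (0,0,2,1); (0,1,0,0); (0,1,0,1); (0,1,2,1); (1,1,0,0); (1,1,0,1); (1,1,2,1)
PSO (12): (0,0,0,0); (0,0,0,1); (0,0,2,0); (0,0,2,1); (0,1,0,0); (0,1,0,1); (0,1,2,0); (0,1,2,1); (1,1,0,0); (1,1,0,1); (1,1,2,0); (1,1,2,1)
target (0,0,0,0) ∈ {SC,TSO,PSO}

SC:yes TSO:yes PSO:yes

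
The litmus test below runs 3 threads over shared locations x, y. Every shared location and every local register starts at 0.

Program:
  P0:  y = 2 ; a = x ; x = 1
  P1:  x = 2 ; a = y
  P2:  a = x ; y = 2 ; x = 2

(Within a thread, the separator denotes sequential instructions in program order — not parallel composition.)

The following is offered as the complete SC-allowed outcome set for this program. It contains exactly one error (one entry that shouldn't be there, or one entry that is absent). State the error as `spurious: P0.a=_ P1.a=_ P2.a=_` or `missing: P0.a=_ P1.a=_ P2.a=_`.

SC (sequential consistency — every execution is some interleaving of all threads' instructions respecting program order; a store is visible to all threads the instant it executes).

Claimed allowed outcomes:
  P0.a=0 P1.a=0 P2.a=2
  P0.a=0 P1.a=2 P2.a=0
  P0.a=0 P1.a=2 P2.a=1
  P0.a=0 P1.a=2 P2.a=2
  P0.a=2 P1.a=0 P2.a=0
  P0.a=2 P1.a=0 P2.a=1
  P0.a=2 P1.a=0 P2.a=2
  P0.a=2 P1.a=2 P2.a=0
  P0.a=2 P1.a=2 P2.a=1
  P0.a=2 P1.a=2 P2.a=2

outcome vector order: (P0.a,P1.a,P2.a)
[SC] allowed = {<0 2 0> <0 2 1> <0 2 2> <2 0 0> <2 0 1> <2 0 2> <2 2 0> <2 2 1> <2 2 2>}
claimed∖SC = {<0 0 2>}

spurious: P0.a=0 P1.a=0 P2.a=2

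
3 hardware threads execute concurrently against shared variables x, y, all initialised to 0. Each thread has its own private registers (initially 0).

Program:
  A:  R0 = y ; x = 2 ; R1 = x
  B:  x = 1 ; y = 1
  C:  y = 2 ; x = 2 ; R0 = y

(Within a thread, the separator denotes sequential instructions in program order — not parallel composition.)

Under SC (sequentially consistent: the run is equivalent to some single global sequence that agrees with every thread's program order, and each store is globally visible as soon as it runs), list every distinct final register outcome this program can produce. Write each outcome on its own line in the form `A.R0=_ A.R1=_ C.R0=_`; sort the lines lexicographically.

outcome vector order: (A.R0,A.R1,C.R0)
|SC outcomes| = 10

A.R0=0 A.R1=1 C.R0=1
A.R0=0 A.R1=1 C.R0=2
A.R0=0 A.R1=2 C.R0=1
A.R0=0 A.R1=2 C.R0=2
A.R0=1 A.R1=2 C.R0=1
A.R0=1 A.R1=2 C.R0=2
A.R0=2 A.R1=1 C.R0=1
A.R0=2 A.R1=1 C.R0=2
A.R0=2 A.R1=2 C.R0=1
A.R0=2 A.R1=2 C.R0=2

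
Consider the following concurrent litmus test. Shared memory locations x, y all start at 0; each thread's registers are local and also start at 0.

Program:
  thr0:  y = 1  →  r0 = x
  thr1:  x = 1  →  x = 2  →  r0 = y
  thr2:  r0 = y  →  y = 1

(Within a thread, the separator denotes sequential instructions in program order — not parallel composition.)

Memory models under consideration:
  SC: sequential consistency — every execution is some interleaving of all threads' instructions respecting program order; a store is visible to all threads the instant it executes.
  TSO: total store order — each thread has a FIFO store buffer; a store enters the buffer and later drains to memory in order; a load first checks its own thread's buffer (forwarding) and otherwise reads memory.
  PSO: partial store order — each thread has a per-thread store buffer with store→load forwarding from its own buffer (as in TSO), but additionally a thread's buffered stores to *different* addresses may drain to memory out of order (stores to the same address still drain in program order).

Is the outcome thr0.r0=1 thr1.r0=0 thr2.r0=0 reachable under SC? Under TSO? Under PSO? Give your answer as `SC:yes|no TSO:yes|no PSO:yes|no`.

outcome vector order: (thr0.r0,thr1.r0,thr2.r0)
under SC → (0,1,0), (0,1,1), (1,1,0), (1,1,1), (2,0,0), (2,0,1), (2,1,0), (2,1,1)
under TSO → (0,0,0), (0,0,1), (0,1,0), (0,1,1), (1,0,0), (1,0,1), (1,1,0), (1,1,1), (2,0,0), (2,0,1), (2,1,0), (2,1,1)
under PSO → (0,0,0), (0,0,1), (0,1,0), (0,1,1), (1,0,0), (1,0,1), (1,1,0), (1,1,1), (2,0,0), (2,0,1), (2,1,0), (2,1,1)
target (1,0,0) ∈ {TSO,PSO}

SC:no TSO:yes PSO:yes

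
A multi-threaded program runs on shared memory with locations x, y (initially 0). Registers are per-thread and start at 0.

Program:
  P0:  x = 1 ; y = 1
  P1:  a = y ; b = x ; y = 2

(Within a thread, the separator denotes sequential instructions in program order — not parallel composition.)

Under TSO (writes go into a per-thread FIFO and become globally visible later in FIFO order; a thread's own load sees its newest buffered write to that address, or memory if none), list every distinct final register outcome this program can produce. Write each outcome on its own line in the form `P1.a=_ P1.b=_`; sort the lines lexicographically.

outcome vector order: (P1.a,P1.b)
|TSO outcomes| = 3

P1.a=0 P1.b=0
P1.a=0 P1.b=1
P1.a=1 P1.b=1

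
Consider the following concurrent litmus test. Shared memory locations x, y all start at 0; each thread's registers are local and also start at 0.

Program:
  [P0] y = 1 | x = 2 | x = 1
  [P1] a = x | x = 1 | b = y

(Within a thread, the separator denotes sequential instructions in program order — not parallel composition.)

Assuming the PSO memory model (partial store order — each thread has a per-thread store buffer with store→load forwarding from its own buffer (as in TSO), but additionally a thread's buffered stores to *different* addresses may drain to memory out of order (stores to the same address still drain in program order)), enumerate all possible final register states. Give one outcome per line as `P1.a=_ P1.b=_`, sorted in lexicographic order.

outcome vector order: (P1.a,P1.b)
|PSO outcomes| = 6

P1.a=0 P1.b=0
P1.a=0 P1.b=1
P1.a=1 P1.b=0
P1.a=1 P1.b=1
P1.a=2 P1.b=0
P1.a=2 P1.b=1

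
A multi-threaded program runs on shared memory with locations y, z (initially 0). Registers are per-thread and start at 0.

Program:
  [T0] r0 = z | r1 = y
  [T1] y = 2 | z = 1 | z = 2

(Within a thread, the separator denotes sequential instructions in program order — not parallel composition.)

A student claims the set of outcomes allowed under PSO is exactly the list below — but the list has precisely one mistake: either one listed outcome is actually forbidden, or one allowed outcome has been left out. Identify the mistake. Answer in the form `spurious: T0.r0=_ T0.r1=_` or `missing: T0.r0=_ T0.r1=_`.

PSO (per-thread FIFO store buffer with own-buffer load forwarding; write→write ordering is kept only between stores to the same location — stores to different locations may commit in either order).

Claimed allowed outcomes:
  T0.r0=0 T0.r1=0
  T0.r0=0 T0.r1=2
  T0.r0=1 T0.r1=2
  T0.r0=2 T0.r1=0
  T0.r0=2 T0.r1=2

missing: T0.r0=1 T0.r1=0

outcome vector order: (T0.r0,T0.r1)
PSO: 6 outcomes — {<0 0>; <0 2>; <1 0>; <1 2>; <2 0>; <2 2>}
PSO∖claimed = {<1 0>}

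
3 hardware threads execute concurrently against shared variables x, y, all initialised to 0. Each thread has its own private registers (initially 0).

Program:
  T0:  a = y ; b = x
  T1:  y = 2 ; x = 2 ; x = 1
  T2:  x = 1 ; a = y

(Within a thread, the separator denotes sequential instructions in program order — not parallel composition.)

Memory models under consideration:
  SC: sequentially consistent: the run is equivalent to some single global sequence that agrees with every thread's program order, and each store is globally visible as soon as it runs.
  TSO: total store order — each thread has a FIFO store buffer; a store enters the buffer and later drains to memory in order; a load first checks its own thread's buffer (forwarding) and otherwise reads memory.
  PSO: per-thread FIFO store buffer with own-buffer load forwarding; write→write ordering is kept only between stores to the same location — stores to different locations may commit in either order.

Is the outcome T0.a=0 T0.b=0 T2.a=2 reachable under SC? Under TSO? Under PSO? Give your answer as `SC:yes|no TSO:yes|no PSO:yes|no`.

SC:yes TSO:yes PSO:yes

outcome vector order: (T0.a,T0.b,T2.a)
SC (11): 0/0/0, 0/0/2, 0/1/0, 0/1/2, 0/2/0, 0/2/2, 2/0/2, 2/1/0, 2/1/2, 2/2/0, 2/2/2
TSO (12): 0/0/0, 0/0/2, 0/1/0, 0/1/2, 0/2/0, 0/2/2, 2/0/0, 2/0/2, 2/1/0, 2/1/2, 2/2/0, 2/2/2
PSO (12): 0/0/0, 0/0/2, 0/1/0, 0/1/2, 0/2/0, 0/2/2, 2/0/0, 2/0/2, 2/1/0, 2/1/2, 2/2/0, 2/2/2
target 0/0/2 ∈ {SC,TSO,PSO}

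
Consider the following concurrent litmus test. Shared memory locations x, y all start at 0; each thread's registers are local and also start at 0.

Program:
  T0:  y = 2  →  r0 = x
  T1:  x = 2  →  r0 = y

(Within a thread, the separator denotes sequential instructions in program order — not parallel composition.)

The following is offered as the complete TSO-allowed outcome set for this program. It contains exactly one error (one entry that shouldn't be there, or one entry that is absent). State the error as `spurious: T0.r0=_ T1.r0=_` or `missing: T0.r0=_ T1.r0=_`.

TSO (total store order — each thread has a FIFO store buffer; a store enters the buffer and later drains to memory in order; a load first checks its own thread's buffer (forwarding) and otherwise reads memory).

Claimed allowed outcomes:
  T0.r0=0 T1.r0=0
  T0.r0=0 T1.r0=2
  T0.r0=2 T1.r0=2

outcome vector order: (T0.r0,T1.r0)
under TSO → 00 02 20 22
TSO∖claimed = {20}

missing: T0.r0=2 T1.r0=0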